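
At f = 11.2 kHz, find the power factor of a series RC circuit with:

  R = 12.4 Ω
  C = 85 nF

Step 1 — Angular frequency: ω = 2π·f = 2π·1.12e+04 = 7.037e+04 rad/s.
Step 2 — Component impedances:
  R: Z = R = 12.4 Ω
  C: Z = 1/(jωC) = -j/(ω·C) = 0 - j167.2 Ω
Step 3 — Series combination: Z_total = R + C = 12.4 - j167.2 Ω = 167.6∠-85.8° Ω.
Step 4 — Power factor: PF = cos(φ) = Re(Z)/|Z| = 12.4/167.64 = 0.07397.
Step 5 — Type: Im(Z) = -167.2 ⇒ leading (phase φ = -85.8°).

PF = 0.07397 (leading, φ = -85.8°)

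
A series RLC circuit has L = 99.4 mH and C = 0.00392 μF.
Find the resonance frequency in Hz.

Step 1 — Resonance condition Im(Z)=0 gives ω₀ = 1/√(LC).
Step 2 — ω₀ = 1/√(0.0994·3.92e-09) = 5.066e+04 rad/s.
Step 3 — f₀ = ω₀/(2π) = 8063 Hz.

f₀ = 8063 Hz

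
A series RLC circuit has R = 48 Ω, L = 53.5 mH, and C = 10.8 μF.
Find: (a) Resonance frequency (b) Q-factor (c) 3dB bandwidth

Step 1 — Resonance: ω₀ = 1/√(LC) = 1/√(0.0535·1.08e-05) = 1316 rad/s.
Step 2 — f₀ = ω₀/(2π) = 209.4 Hz.
Step 3 — Series Q: Q = ω₀L/R = 1316·0.0535/48 = 1.466.
Step 4 — Bandwidth: Δω = ω₀/Q = 897.2 rad/s; BW = Δω/(2π) = 142.8 Hz.

(a) f₀ = 209.4 Hz  (b) Q = 1.466  (c) BW = 142.8 Hz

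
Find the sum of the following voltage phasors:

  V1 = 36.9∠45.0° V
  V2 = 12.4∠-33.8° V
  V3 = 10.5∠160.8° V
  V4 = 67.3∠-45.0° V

Step 1 — Convert each phasor to rectangular form:
  V1 = 36.9·(cos(45.0°) + j·sin(45.0°)) = 26.09 + j26.09 V
  V2 = 12.4·(cos(-33.8°) + j·sin(-33.8°)) = 10.3 - j6.898 V
  V3 = 10.5·(cos(160.8°) + j·sin(160.8°)) = -9.916 + j3.453 V
  V4 = 67.3·(cos(-45.0°) + j·sin(-45.0°)) = 47.59 - j47.59 V
Step 2 — Sum components: V_total = 74.07 - j24.94 V.
Step 3 — Convert to polar: |V_total| = 78.16 V, ∠V_total = -18.6°.

V_total = 78.16∠-18.6° V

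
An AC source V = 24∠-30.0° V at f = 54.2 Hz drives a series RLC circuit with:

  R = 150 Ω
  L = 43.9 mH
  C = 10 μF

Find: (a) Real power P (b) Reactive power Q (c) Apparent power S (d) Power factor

Step 1 — Angular frequency: ω = 2π·f = 2π·54.2 = 340.5 rad/s.
Step 2 — Component impedances:
  R: Z = R = 150 Ω
  L: Z = jωL = j·340.5·0.0439 = 0 + j14.95 Ω
  C: Z = 1/(jωC) = -j/(ω·C) = 0 - j293.6 Ω
Step 3 — Series combination: Z_total = R + L + C = 150 - j278.7 Ω = 316.5∠-61.7° Ω.
Step 4 — Source phasor: V = 24∠-30.0° V = 20.78 - j12 V.
Step 5 — Current: I = V / Z = 0.06451 + j0.03986 A = 0.07583∠31.7° A.
Step 6 — Complex power: S = V·I* = 0.8625 - j1.603 VA.
Step 7 — Real power: P = Re(S) = 0.8625 W.
Step 8 — Reactive power: Q = Im(S) = -1.603 VAR.
Step 9 — Apparent power: |S| = 1.82 VA.
Step 10 — Power factor: PF = P/|S| = 0.4739 (leading).

(a) P = 0.8625 W  (b) Q = -1.603 VAR  (c) S = 1.82 VA  (d) PF = 0.4739 (leading)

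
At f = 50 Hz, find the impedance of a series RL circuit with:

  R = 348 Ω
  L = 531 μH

Step 1 — Angular frequency: ω = 2π·f = 2π·50 = 314.2 rad/s.
Step 2 — Component impedances:
  R: Z = R = 348 Ω
  L: Z = jωL = j·314.2·0.000531 = 0 + j0.1668 Ω
Step 3 — Series combination: Z_total = R + L = 348 + j0.1668 Ω = 348∠0.0° Ω.

Z = 348 + j0.1668 Ω = 348∠0.0° Ω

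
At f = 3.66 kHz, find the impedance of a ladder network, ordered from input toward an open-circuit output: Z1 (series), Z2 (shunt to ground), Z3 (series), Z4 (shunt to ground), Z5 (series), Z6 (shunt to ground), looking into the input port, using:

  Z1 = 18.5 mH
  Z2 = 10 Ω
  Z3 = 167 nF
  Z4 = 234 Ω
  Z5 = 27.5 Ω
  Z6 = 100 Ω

Step 1 — Angular frequency: ω = 2π·f = 2π·3660 = 2.3e+04 rad/s.
Step 2 — Component impedances:
  Z1: Z = jωL = j·2.3e+04·0.0185 = 0 + j425.4 Ω
  Z2: Z = R = 10 Ω
  Z3: Z = 1/(jωC) = -j/(ω·C) = 0 - j260.4 Ω
  Z4: Z = R = 234 Ω
  Z5: Z = R = 27.5 Ω
  Z6: Z = R = 100 Ω
Step 3 — Ladder network (open output): work backward from the far end, alternating series and parallel combinations. Z_in = 9.879 + j425.1 Ω = 425.2∠88.7° Ω.

Z = 9.879 + j425.1 Ω = 425.2∠88.7° Ω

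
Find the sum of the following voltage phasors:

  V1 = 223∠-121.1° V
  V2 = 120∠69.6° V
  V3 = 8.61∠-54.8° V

Step 1 — Convert each phasor to rectangular form:
  V1 = 223·(cos(-121.1°) + j·sin(-121.1°)) = -115.2 - j190.9 V
  V2 = 120·(cos(69.6°) + j·sin(69.6°)) = 41.83 + j112.5 V
  V3 = 8.61·(cos(-54.8°) + j·sin(-54.8°)) = 4.963 - j7.036 V
Step 2 — Sum components: V_total = -68.4 - j85.51 V.
Step 3 — Convert to polar: |V_total| = 109.5 V, ∠V_total = -128.7°.

V_total = 109.5∠-128.7° V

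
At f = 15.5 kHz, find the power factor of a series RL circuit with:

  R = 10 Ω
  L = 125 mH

Step 1 — Angular frequency: ω = 2π·f = 2π·1.55e+04 = 9.739e+04 rad/s.
Step 2 — Component impedances:
  R: Z = R = 10 Ω
  L: Z = jωL = j·9.739e+04·0.125 = 0 + j1.217e+04 Ω
Step 3 — Series combination: Z_total = R + L = 10 + j1.217e+04 Ω = 1.217e+04∠90.0° Ω.
Step 4 — Power factor: PF = cos(φ) = Re(Z)/|Z| = 10/12174 = 0.0008214.
Step 5 — Type: Im(Z) = 1.217e+04 ⇒ lagging (phase φ = 90.0°).

PF = 0.0008214 (lagging, φ = 90.0°)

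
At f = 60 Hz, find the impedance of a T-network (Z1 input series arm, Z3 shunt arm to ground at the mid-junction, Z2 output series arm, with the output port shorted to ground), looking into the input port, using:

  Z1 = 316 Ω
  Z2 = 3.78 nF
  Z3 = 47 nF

Step 1 — Angular frequency: ω = 2π·f = 2π·60 = 377 rad/s.
Step 2 — Component impedances:
  Z1: Z = R = 316 Ω
  Z2: Z = 1/(jωC) = -j/(ω·C) = 0 - j7.017e+05 Ω
  Z3: Z = 1/(jωC) = -j/(ω·C) = 0 - j5.644e+04 Ω
Step 3 — With the output port shorted to ground, the output series arm Z2 runs from the junction to ground; the shunt arm Z3 also runs from the junction to ground. They appear in parallel: Z3 || Z2 = 0 - j5.224e+04 Ω.
Step 4 — Series with input arm Z1: Z_in = Z1 + (Z3 || Z2) = 316 - j5.224e+04 Ω = 5.224e+04∠-89.7° Ω.

Z = 316 - j5.224e+04 Ω = 5.224e+04∠-89.7° Ω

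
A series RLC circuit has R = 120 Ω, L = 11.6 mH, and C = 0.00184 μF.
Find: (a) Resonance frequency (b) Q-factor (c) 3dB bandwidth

Step 1 — Resonance: ω₀ = 1/√(LC) = 1/√(0.0116·1.84e-09) = 2.165e+05 rad/s.
Step 2 — f₀ = ω₀/(2π) = 3.445e+04 Hz.
Step 3 — Series Q: Q = ω₀L/R = 2.165e+05·0.0116/120 = 20.92.
Step 4 — Bandwidth: Δω = ω₀/Q = 1.034e+04 rad/s; BW = Δω/(2π) = 1646 Hz.

(a) f₀ = 3.445e+04 Hz  (b) Q = 20.92  (c) BW = 1646 Hz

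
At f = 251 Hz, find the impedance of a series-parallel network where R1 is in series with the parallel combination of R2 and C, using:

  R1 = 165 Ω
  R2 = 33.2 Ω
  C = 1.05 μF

Step 1 — Angular frequency: ω = 2π·f = 2π·251 = 1577 rad/s.
Step 2 — Component impedances:
  R1: Z = R = 165 Ω
  R2: Z = R = 33.2 Ω
  C: Z = 1/(jωC) = -j/(ω·C) = 0 - j603.9 Ω
Step 3 — Parallel branch: R2 || C = 1/(1/R2 + 1/C) = 33.1 - j1.82 Ω.
Step 4 — Series with R1: Z_total = R1 + (R2 || C) = 198.1 - j1.82 Ω = 198.1∠-0.5° Ω.

Z = 198.1 - j1.82 Ω = 198.1∠-0.5° Ω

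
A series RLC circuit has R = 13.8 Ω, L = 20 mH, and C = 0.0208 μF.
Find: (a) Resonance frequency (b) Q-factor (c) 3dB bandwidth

Step 1 — Resonance: ω₀ = 1/√(LC) = 1/√(0.02·2.08e-08) = 4.903e+04 rad/s.
Step 2 — f₀ = ω₀/(2π) = 7803 Hz.
Step 3 — Series Q: Q = ω₀L/R = 4.903e+04·0.02/13.8 = 71.06.
Step 4 — Bandwidth: Δω = ω₀/Q = 690 rad/s; BW = Δω/(2π) = 109.8 Hz.

(a) f₀ = 7803 Hz  (b) Q = 71.06  (c) BW = 109.8 Hz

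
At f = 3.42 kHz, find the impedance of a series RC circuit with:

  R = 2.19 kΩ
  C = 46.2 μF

Step 1 — Angular frequency: ω = 2π·f = 2π·3420 = 2.149e+04 rad/s.
Step 2 — Component impedances:
  R: Z = R = 2190 Ω
  C: Z = 1/(jωC) = -j/(ω·C) = 0 - j1.007 Ω
Step 3 — Series combination: Z_total = R + C = 2190 - j1.007 Ω = 2190∠-0.0° Ω.

Z = 2190 - j1.007 Ω = 2190∠-0.0° Ω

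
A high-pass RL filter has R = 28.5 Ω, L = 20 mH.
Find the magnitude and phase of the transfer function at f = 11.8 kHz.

Step 1 — Angular frequency: ω = 2π·1.18e+04 = 7.414e+04 rad/s.
Step 2 — Transfer function: H(jω) = jωL/(R + jωL).
Step 3 — Numerator jωL = j·1483; denominator R + jωL = 28.5 + j1483.
Step 4 — H = 0.9996 + j0.01921.
Step 5 — Magnitude: |H| = 0.9998 (-0.0 dB); phase: φ = 1.1°.

|H| = 0.9998 (-0.0 dB), φ = 1.1°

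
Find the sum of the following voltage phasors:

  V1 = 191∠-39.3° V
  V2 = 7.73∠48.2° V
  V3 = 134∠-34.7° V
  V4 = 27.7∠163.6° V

Step 1 — Convert each phasor to rectangular form:
  V1 = 191·(cos(-39.3°) + j·sin(-39.3°)) = 147.8 - j121 V
  V2 = 7.73·(cos(48.2°) + j·sin(48.2°)) = 5.152 + j5.763 V
  V3 = 134·(cos(-34.7°) + j·sin(-34.7°)) = 110.2 - j76.28 V
  V4 = 27.7·(cos(163.6°) + j·sin(163.6°)) = -26.57 + j7.821 V
Step 2 — Sum components: V_total = 236.6 - j183.7 V.
Step 3 — Convert to polar: |V_total| = 299.5 V, ∠V_total = -37.8°.

V_total = 299.5∠-37.8° V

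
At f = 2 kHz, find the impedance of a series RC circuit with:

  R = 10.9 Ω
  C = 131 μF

Step 1 — Angular frequency: ω = 2π·f = 2π·2000 = 1.257e+04 rad/s.
Step 2 — Component impedances:
  R: Z = R = 10.9 Ω
  C: Z = 1/(jωC) = -j/(ω·C) = 0 - j0.6075 Ω
Step 3 — Series combination: Z_total = R + C = 10.9 - j0.6075 Ω = 10.92∠-3.2° Ω.

Z = 10.9 - j0.6075 Ω = 10.92∠-3.2° Ω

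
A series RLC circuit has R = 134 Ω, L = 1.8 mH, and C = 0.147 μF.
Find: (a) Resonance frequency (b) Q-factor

Step 1 — Resonance condition Im(Z)=0 gives ω₀ = 1/√(LC).
Step 2 — ω₀ = 1/√(0.0018·1.47e-07) = 6.148e+04 rad/s.
Step 3 — f₀ = ω₀/(2π) = 9784 Hz.
Step 4 — Series Q: Q = ω₀L/R = 6.148e+04·0.0018/134 = 0.8258.

(a) f₀ = 9784 Hz  (b) Q = 0.8258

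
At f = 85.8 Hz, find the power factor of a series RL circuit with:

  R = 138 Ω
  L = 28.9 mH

Step 1 — Angular frequency: ω = 2π·f = 2π·85.8 = 539.1 rad/s.
Step 2 — Component impedances:
  R: Z = R = 138 Ω
  L: Z = jωL = j·539.1·0.0289 = 0 + j15.58 Ω
Step 3 — Series combination: Z_total = R + L = 138 + j15.58 Ω = 138.9∠6.4° Ω.
Step 4 — Power factor: PF = cos(φ) = Re(Z)/|Z| = 138/138.88 = 0.9937.
Step 5 — Type: Im(Z) = 15.58 ⇒ lagging (phase φ = 6.4°).

PF = 0.9937 (lagging, φ = 6.4°)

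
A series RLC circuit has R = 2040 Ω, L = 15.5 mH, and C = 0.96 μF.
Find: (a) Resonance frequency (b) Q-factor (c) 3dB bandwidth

Step 1 — Resonance: ω₀ = 1/√(LC) = 1/√(0.0155·9.6e-07) = 8198 rad/s.
Step 2 — f₀ = ω₀/(2π) = 1305 Hz.
Step 3 — Series Q: Q = ω₀L/R = 8198·0.0155/2040 = 0.06229.
Step 4 — Bandwidth: Δω = ω₀/Q = 1.316e+05 rad/s; BW = Δω/(2π) = 2.095e+04 Hz.

(a) f₀ = 1305 Hz  (b) Q = 0.06229  (c) BW = 2.095e+04 Hz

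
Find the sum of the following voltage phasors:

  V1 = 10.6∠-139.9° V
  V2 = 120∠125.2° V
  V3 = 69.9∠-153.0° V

Step 1 — Convert each phasor to rectangular form:
  V1 = 10.6·(cos(-139.9°) + j·sin(-139.9°)) = -8.108 - j6.828 V
  V2 = 120·(cos(125.2°) + j·sin(125.2°)) = -69.17 + j98.06 V
  V3 = 69.9·(cos(-153.0°) + j·sin(-153.0°)) = -62.28 - j31.73 V
Step 2 — Sum components: V_total = -139.6 + j59.5 V.
Step 3 — Convert to polar: |V_total| = 151.7 V, ∠V_total = 156.9°.

V_total = 151.7∠156.9° V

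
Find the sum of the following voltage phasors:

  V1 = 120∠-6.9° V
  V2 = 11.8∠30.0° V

Step 1 — Convert each phasor to rectangular form:
  V1 = 120·(cos(-6.9°) + j·sin(-6.9°)) = 119.1 - j14.42 V
  V2 = 11.8·(cos(30.0°) + j·sin(30.0°)) = 10.22 + j5.9 V
Step 2 — Sum components: V_total = 129.3 - j8.516 V.
Step 3 — Convert to polar: |V_total| = 129.6 V, ∠V_total = -3.8°.

V_total = 129.6∠-3.8° V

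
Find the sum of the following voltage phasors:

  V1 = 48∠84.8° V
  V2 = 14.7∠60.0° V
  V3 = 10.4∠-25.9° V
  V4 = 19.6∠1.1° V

Step 1 — Convert each phasor to rectangular form:
  V1 = 48·(cos(84.8°) + j·sin(84.8°)) = 4.35 + j47.8 V
  V2 = 14.7·(cos(60.0°) + j·sin(60.0°)) = 7.35 + j12.73 V
  V3 = 10.4·(cos(-25.9°) + j·sin(-25.9°)) = 9.355 - j4.543 V
  V4 = 19.6·(cos(1.1°) + j·sin(1.1°)) = 19.6 + j0.3763 V
Step 2 — Sum components: V_total = 40.65 + j56.37 V.
Step 3 — Convert to polar: |V_total| = 69.5 V, ∠V_total = 54.2°.

V_total = 69.5∠54.2° V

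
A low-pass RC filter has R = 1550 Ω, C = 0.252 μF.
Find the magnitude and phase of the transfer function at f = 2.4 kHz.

Step 1 — Angular frequency: ω = 2π·2400 = 1.508e+04 rad/s.
Step 2 — Transfer function: H(jω) = 1/(1 + jωRC).
Step 3 — Denominator: 1 + jωRC = 1 + j·1.508e+04·1550·2.52e-07 = 1 + j5.89.
Step 4 — H = 0.02802 - j0.165.
Step 5 — Magnitude: |H| = 0.1674 (-15.5 dB); phase: φ = -80.4°.

|H| = 0.1674 (-15.5 dB), φ = -80.4°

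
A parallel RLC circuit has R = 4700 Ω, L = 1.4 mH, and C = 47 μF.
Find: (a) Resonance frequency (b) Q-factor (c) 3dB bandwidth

Step 1 — Resonance: ω₀ = 1/√(LC) = 1/√(0.0014·4.7e-05) = 3898 rad/s.
Step 2 — f₀ = ω₀/(2π) = 620.5 Hz.
Step 3 — Parallel Q: Q = R/(ω₀L) = 4700/(3898·0.0014) = 861.2.
Step 4 — Bandwidth: Δω = ω₀/Q = 4.527 rad/s; BW = Δω/(2π) = 0.7205 Hz.

(a) f₀ = 620.5 Hz  (b) Q = 861.2  (c) BW = 0.7205 Hz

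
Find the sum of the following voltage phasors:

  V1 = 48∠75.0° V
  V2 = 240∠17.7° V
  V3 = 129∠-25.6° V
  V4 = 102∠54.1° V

Step 1 — Convert each phasor to rectangular form:
  V1 = 48·(cos(75.0°) + j·sin(75.0°)) = 12.42 + j46.36 V
  V2 = 240·(cos(17.7°) + j·sin(17.7°)) = 228.6 + j72.97 V
  V3 = 129·(cos(-25.6°) + j·sin(-25.6°)) = 116.3 - j55.74 V
  V4 = 102·(cos(54.1°) + j·sin(54.1°)) = 59.81 + j82.62 V
Step 2 — Sum components: V_total = 417.2 + j146.2 V.
Step 3 — Convert to polar: |V_total| = 442.1 V, ∠V_total = 19.3°.

V_total = 442.1∠19.3° V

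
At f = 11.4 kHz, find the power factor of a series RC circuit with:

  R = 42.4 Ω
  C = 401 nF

Step 1 — Angular frequency: ω = 2π·f = 2π·1.14e+04 = 7.163e+04 rad/s.
Step 2 — Component impedances:
  R: Z = R = 42.4 Ω
  C: Z = 1/(jωC) = -j/(ω·C) = 0 - j34.82 Ω
Step 3 — Series combination: Z_total = R + C = 42.4 - j34.82 Ω = 54.86∠-39.4° Ω.
Step 4 — Power factor: PF = cos(φ) = Re(Z)/|Z| = 42.4/54.862 = 0.7728.
Step 5 — Type: Im(Z) = -34.82 ⇒ leading (phase φ = -39.4°).

PF = 0.7728 (leading, φ = -39.4°)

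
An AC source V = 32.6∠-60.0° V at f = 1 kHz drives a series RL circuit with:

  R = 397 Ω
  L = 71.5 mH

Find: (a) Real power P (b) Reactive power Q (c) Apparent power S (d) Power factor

Step 1 — Angular frequency: ω = 2π·f = 2π·1000 = 6283 rad/s.
Step 2 — Component impedances:
  R: Z = R = 397 Ω
  L: Z = jωL = j·6283·0.0715 = 0 + j449.2 Ω
Step 3 — Series combination: Z_total = R + L = 397 + j449.2 Ω = 599.5∠48.5° Ω.
Step 4 — Source phasor: V = 32.6∠-60.0° V = 16.3 - j28.23 V.
Step 5 — Current: I = V / Z = -0.01728 - j0.05156 A = 0.05438∠-108.5° A.
Step 6 — Complex power: S = V·I* = 1.174 + j1.328 VA.
Step 7 — Real power: P = Re(S) = 1.174 W.
Step 8 — Reactive power: Q = Im(S) = 1.328 VAR.
Step 9 — Apparent power: |S| = 1.773 VA.
Step 10 — Power factor: PF = P/|S| = 0.6622 (lagging).

(a) P = 1.174 W  (b) Q = 1.328 VAR  (c) S = 1.773 VA  (d) PF = 0.6622 (lagging)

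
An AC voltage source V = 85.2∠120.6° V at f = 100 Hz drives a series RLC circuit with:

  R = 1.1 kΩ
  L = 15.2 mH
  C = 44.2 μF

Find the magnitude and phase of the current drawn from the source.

Step 1 — Angular frequency: ω = 2π·f = 2π·100 = 628.3 rad/s.
Step 2 — Component impedances:
  R: Z = R = 1100 Ω
  L: Z = jωL = j·628.3·0.0152 = 0 + j9.55 Ω
  C: Z = 1/(jωC) = -j/(ω·C) = 0 - j36.01 Ω
Step 3 — Series combination: Z_total = R + L + C = 1100 - j26.46 Ω = 1100∠-1.4° Ω.
Step 4 — Source phasor: V = 85.2∠120.6° V = -43.37 + j73.34 V.
Step 5 — Ohm's law: I = V / Z_total = (-43.37 + j73.34) / (1100 - j26.46) = -0.04101 + j0.06568 A.
Step 6 — Convert to polar: |I| = 0.07743 A, ∠I = 122.0°.

I = 0.07743∠122.0° A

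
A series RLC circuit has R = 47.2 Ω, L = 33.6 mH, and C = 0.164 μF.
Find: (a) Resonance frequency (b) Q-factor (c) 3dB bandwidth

Step 1 — Resonance condition Im(Z)=0 gives ω₀ = 1/√(LC).
Step 2 — ω₀ = 1/√(0.0336·1.64e-07) = 1.347e+04 rad/s.
Step 3 — f₀ = ω₀/(2π) = 2144 Hz.
Step 4 — Series Q: Q = ω₀L/R = 1.347e+04·0.0336/47.2 = 9.59.
Step 5 — 3dB bandwidth: Δω = ω₀/Q = 1405 rad/s; BW = Δω/(2π) = 223.6 Hz.

(a) f₀ = 2144 Hz  (b) Q = 9.59  (c) BW = 223.6 Hz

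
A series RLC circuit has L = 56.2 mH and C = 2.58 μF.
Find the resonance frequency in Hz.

Step 1 — Resonance condition Im(Z)=0 gives ω₀ = 1/√(LC).
Step 2 — ω₀ = 1/√(0.0562·2.58e-06) = 2626 rad/s.
Step 3 — f₀ = ω₀/(2π) = 418 Hz.

f₀ = 418 Hz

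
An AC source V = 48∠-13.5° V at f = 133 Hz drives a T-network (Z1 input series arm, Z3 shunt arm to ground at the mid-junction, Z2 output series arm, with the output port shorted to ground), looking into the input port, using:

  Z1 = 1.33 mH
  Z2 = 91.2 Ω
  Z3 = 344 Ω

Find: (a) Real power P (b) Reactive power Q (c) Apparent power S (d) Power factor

Step 1 — Angular frequency: ω = 2π·f = 2π·133 = 835.7 rad/s.
Step 2 — Component impedances:
  Z1: Z = jωL = j·835.7·0.00133 = 0 + j1.111 Ω
  Z2: Z = R = 91.2 Ω
  Z3: Z = R = 344 Ω
Step 3 — With the output port shorted to ground, the output series arm Z2 runs from the junction to ground; the shunt arm Z3 also runs from the junction to ground. They appear in parallel: Z3 || Z2 = 72.09 Ω.
Step 4 — Series with input arm Z1: Z_in = Z1 + (Z3 || Z2) = 72.09 + j1.111 Ω = 72.1∠0.9° Ω.
Step 5 — Source phasor: V = 48∠-13.5° V = 46.67 - j11.21 V.
Step 6 — Current: I = V / Z = 0.6449 - j0.1654 A = 0.6658∠-14.4° A.
Step 7 — Complex power: S = V·I* = 31.95 + j0.4926 VA.
Step 8 — Real power: P = Re(S) = 31.95 W.
Step 9 — Reactive power: Q = Im(S) = 0.4926 VAR.
Step 10 — Apparent power: |S| = 31.96 VA.
Step 11 — Power factor: PF = P/|S| = 0.9999 (lagging).

(a) P = 31.95 W  (b) Q = 0.4926 VAR  (c) S = 31.96 VA  (d) PF = 0.9999 (lagging)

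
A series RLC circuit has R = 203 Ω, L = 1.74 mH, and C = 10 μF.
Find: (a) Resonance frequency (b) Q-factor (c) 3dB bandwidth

Step 1 — Resonance condition Im(Z)=0 gives ω₀ = 1/√(LC).
Step 2 — ω₀ = 1/√(0.00174·1e-05) = 7581 rad/s.
Step 3 — f₀ = ω₀/(2π) = 1207 Hz.
Step 4 — Series Q: Q = ω₀L/R = 7581·0.00174/203 = 0.06498.
Step 5 — 3dB bandwidth: Δω = ω₀/Q = 1.167e+05 rad/s; BW = Δω/(2π) = 1.857e+04 Hz.

(a) f₀ = 1207 Hz  (b) Q = 0.06498  (c) BW = 1.857e+04 Hz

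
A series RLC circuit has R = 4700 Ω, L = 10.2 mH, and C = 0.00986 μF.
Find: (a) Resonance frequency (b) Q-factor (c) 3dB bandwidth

Step 1 — Resonance: ω₀ = 1/√(LC) = 1/√(0.0102·9.86e-09) = 9.972e+04 rad/s.
Step 2 — f₀ = ω₀/(2π) = 1.587e+04 Hz.
Step 3 — Series Q: Q = ω₀L/R = 9.972e+04·0.0102/4700 = 0.2164.
Step 4 — Bandwidth: Δω = ω₀/Q = 4.608e+05 rad/s; BW = Δω/(2π) = 7.334e+04 Hz.

(a) f₀ = 1.587e+04 Hz  (b) Q = 0.2164  (c) BW = 7.334e+04 Hz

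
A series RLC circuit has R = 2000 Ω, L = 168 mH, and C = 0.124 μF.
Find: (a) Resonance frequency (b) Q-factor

Step 1 — Resonance condition Im(Z)=0 gives ω₀ = 1/√(LC).
Step 2 — ω₀ = 1/√(0.168·1.24e-07) = 6928 rad/s.
Step 3 — f₀ = ω₀/(2π) = 1103 Hz.
Step 4 — Series Q: Q = ω₀L/R = 6928·0.168/2000 = 0.582.

(a) f₀ = 1103 Hz  (b) Q = 0.582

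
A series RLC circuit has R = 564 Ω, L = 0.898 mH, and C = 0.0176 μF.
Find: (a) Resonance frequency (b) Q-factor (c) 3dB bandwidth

Step 1 — Resonance: ω₀ = 1/√(LC) = 1/√(0.000898·1.76e-08) = 2.515e+05 rad/s.
Step 2 — f₀ = ω₀/(2π) = 4.003e+04 Hz.
Step 3 — Series Q: Q = ω₀L/R = 2.515e+05·0.000898/564 = 0.4005.
Step 4 — Bandwidth: Δω = ω₀/Q = 6.281e+05 rad/s; BW = Δω/(2π) = 9.996e+04 Hz.

(a) f₀ = 4.003e+04 Hz  (b) Q = 0.4005  (c) BW = 9.996e+04 Hz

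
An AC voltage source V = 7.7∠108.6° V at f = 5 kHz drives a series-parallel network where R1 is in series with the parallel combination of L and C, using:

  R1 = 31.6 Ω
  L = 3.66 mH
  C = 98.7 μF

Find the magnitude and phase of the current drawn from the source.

Step 1 — Angular frequency: ω = 2π·f = 2π·5000 = 3.142e+04 rad/s.
Step 2 — Component impedances:
  R1: Z = R = 31.6 Ω
  L: Z = jωL = j·3.142e+04·0.00366 = 0 + j115 Ω
  C: Z = 1/(jωC) = -j/(ω·C) = 0 - j0.3225 Ω
Step 3 — Parallel branch: L || C = 1/(1/L + 1/C) = 0 - j0.3234 Ω.
Step 4 — Series with R1: Z_total = R1 + (L || C) = 31.6 - j0.3234 Ω = 31.6∠-0.6° Ω.
Step 5 — Source phasor: V = 7.7∠108.6° V = -2.456 + j7.298 V.
Step 6 — Ohm's law: I = V / Z_total = (-2.456 + j7.298) / (31.6 - j0.3234) = -0.08008 + j0.2301 A.
Step 7 — Convert to polar: |I| = 0.2437 A, ∠I = 109.2°.

I = 0.2437∠109.2° A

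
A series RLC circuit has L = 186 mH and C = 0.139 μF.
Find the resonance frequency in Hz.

Step 1 — Resonance condition Im(Z)=0 gives ω₀ = 1/√(LC).
Step 2 — ω₀ = 1/√(0.186·1.39e-07) = 6219 rad/s.
Step 3 — f₀ = ω₀/(2π) = 989.8 Hz.

f₀ = 989.8 Hz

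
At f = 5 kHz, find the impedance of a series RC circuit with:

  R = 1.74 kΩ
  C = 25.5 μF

Step 1 — Angular frequency: ω = 2π·f = 2π·5000 = 3.142e+04 rad/s.
Step 2 — Component impedances:
  R: Z = R = 1740 Ω
  C: Z = 1/(jωC) = -j/(ω·C) = 0 - j1.248 Ω
Step 3 — Series combination: Z_total = R + C = 1740 - j1.248 Ω = 1740∠-0.0° Ω.

Z = 1740 - j1.248 Ω = 1740∠-0.0° Ω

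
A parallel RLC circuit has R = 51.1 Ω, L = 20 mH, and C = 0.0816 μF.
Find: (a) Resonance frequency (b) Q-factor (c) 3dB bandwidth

Step 1 — Resonance: ω₀ = 1/√(LC) = 1/√(0.02·8.16e-08) = 2.475e+04 rad/s.
Step 2 — f₀ = ω₀/(2π) = 3940 Hz.
Step 3 — Parallel Q: Q = R/(ω₀L) = 51.1/(2.475e+04·0.02) = 0.1032.
Step 4 — Bandwidth: Δω = ω₀/Q = 2.398e+05 rad/s; BW = Δω/(2π) = 3.817e+04 Hz.

(a) f₀ = 3940 Hz  (b) Q = 0.1032  (c) BW = 3.817e+04 Hz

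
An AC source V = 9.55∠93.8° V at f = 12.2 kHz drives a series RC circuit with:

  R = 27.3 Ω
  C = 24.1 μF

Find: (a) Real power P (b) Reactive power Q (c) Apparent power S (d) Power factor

Step 1 — Angular frequency: ω = 2π·f = 2π·1.22e+04 = 7.665e+04 rad/s.
Step 2 — Component impedances:
  R: Z = R = 27.3 Ω
  C: Z = 1/(jωC) = -j/(ω·C) = 0 - j0.5413 Ω
Step 3 — Series combination: Z_total = R + C = 27.3 - j0.5413 Ω = 27.31∠-1.1° Ω.
Step 4 — Source phasor: V = 9.55∠93.8° V = -0.6329 + j9.529 V.
Step 5 — Current: I = V / Z = -0.03009 + j0.3485 A = 0.3497∠94.9° A.
Step 6 — Complex power: S = V·I* = 3.339 - j0.06621 VA.
Step 7 — Real power: P = Re(S) = 3.339 W.
Step 8 — Reactive power: Q = Im(S) = -0.06621 VAR.
Step 9 — Apparent power: |S| = 3.34 VA.
Step 10 — Power factor: PF = P/|S| = 0.9998 (leading).

(a) P = 3.339 W  (b) Q = -0.06621 VAR  (c) S = 3.34 VA  (d) PF = 0.9998 (leading)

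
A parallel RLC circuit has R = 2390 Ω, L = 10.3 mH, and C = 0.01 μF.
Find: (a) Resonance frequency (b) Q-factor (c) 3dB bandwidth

Step 1 — Resonance: ω₀ = 1/√(LC) = 1/√(0.0103·1e-08) = 9.853e+04 rad/s.
Step 2 — f₀ = ω₀/(2π) = 1.568e+04 Hz.
Step 3 — Parallel Q: Q = R/(ω₀L) = 2390/(9.853e+04·0.0103) = 2.355.
Step 4 — Bandwidth: Δω = ω₀/Q = 4.184e+04 rad/s; BW = Δω/(2π) = 6659 Hz.

(a) f₀ = 1.568e+04 Hz  (b) Q = 2.355  (c) BW = 6659 Hz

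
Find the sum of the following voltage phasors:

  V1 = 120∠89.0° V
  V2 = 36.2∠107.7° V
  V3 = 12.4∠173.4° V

Step 1 — Convert each phasor to rectangular form:
  V1 = 120·(cos(89.0°) + j·sin(89.0°)) = 2.094 + j120 V
  V2 = 36.2·(cos(107.7°) + j·sin(107.7°)) = -11.01 + j34.49 V
  V3 = 12.4·(cos(173.4°) + j·sin(173.4°)) = -12.32 + j1.425 V
Step 2 — Sum components: V_total = -21.23 + j155.9 V.
Step 3 — Convert to polar: |V_total| = 157.3 V, ∠V_total = 97.8°.

V_total = 157.3∠97.8° V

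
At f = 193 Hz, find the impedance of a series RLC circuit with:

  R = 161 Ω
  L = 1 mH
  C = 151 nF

Step 1 — Angular frequency: ω = 2π·f = 2π·193 = 1213 rad/s.
Step 2 — Component impedances:
  R: Z = R = 161 Ω
  L: Z = jωL = j·1213·0.001 = 0 + j1.213 Ω
  C: Z = 1/(jωC) = -j/(ω·C) = 0 - j5461 Ω
Step 3 — Series combination: Z_total = R + L + C = 161 - j5460 Ω = 5462∠-88.3° Ω.

Z = 161 - j5460 Ω = 5462∠-88.3° Ω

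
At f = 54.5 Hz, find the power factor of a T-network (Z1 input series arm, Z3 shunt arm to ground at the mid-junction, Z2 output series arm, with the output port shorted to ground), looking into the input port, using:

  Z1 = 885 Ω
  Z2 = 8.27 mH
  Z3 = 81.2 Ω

Step 1 — Angular frequency: ω = 2π·f = 2π·54.5 = 342.4 rad/s.
Step 2 — Component impedances:
  Z1: Z = R = 885 Ω
  Z2: Z = jωL = j·342.4·0.00827 = 0 + j2.832 Ω
  Z3: Z = R = 81.2 Ω
Step 3 — With the output port shorted to ground, the output series arm Z2 runs from the junction to ground; the shunt arm Z3 also runs from the junction to ground. They appear in parallel: Z3 || Z2 = 0.09865 + j2.828 Ω.
Step 4 — Series with input arm Z1: Z_in = Z1 + (Z3 || Z2) = 885.1 + j2.828 Ω = 885.1∠0.2° Ω.
Step 5 — Power factor: PF = cos(φ) = Re(Z)/|Z| = 885.1/885.1 = 1.
Step 6 — Type: Im(Z) = 2.828 ⇒ lagging (phase φ = 0.2°).

PF = 1 (lagging, φ = 0.2°)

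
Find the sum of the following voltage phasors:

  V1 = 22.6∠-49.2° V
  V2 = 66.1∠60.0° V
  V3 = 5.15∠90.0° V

Step 1 — Convert each phasor to rectangular form:
  V1 = 22.6·(cos(-49.2°) + j·sin(-49.2°)) = 14.77 - j17.11 V
  V2 = 66.1·(cos(60.0°) + j·sin(60.0°)) = 33.05 + j57.24 V
  V3 = 5.15·(cos(90.0°) + j·sin(90.0°)) = 0 + j5.15 V
Step 2 — Sum components: V_total = 47.82 + j45.29 V.
Step 3 — Convert to polar: |V_total| = 65.86 V, ∠V_total = 43.4°.

V_total = 65.86∠43.4° V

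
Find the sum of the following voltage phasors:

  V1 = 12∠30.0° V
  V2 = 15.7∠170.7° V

Step 1 — Convert each phasor to rectangular form:
  V1 = 12·(cos(30.0°) + j·sin(30.0°)) = 10.39 + j6 V
  V2 = 15.7·(cos(170.7°) + j·sin(170.7°)) = -15.49 + j2.537 V
Step 2 — Sum components: V_total = -5.101 + j8.537 V.
Step 3 — Convert to polar: |V_total| = 9.945 V, ∠V_total = 120.9°.

V_total = 9.945∠120.9° V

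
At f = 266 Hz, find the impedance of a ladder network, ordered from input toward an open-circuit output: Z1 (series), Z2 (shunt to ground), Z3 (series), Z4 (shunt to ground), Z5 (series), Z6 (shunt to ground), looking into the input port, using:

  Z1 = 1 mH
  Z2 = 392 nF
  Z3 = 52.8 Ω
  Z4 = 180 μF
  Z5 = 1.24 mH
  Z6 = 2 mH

Step 1 — Angular frequency: ω = 2π·f = 2π·266 = 1671 rad/s.
Step 2 — Component impedances:
  Z1: Z = jωL = j·1671·0.001 = 0 + j1.671 Ω
  Z2: Z = 1/(jωC) = -j/(ω·C) = 0 - j1526 Ω
  Z3: Z = R = 52.8 Ω
  Z4: Z = 1/(jωC) = -j/(ω·C) = 0 - j3.324 Ω
  Z5: Z = jωL = j·1671·0.00124 = 0 + j2.072 Ω
  Z6: Z = jωL = j·1671·0.002 = 0 + j3.343 Ω
Step 3 — Ladder network (open output): work backward from the far end, alternating series and parallel combinations. Z_in = 52.15 - j8.682 Ω = 52.87∠-9.5° Ω.

Z = 52.15 - j8.682 Ω = 52.87∠-9.5° Ω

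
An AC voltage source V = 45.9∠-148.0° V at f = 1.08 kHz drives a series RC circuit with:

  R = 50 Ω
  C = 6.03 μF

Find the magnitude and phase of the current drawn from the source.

Step 1 — Angular frequency: ω = 2π·f = 2π·1080 = 6786 rad/s.
Step 2 — Component impedances:
  R: Z = R = 50 Ω
  C: Z = 1/(jωC) = -j/(ω·C) = 0 - j24.44 Ω
Step 3 — Series combination: Z_total = R + C = 50 - j24.44 Ω = 55.65∠-26.0° Ω.
Step 4 — Source phasor: V = 45.9∠-148.0° V = -38.93 - j24.32 V.
Step 5 — Ohm's law: I = V / Z_total = (-38.93 - j24.32) / (50 - j24.44) = -0.4365 - j0.6998 A.
Step 6 — Convert to polar: |I| = 0.8248 A, ∠I = -122.0°.

I = 0.8248∠-122.0° A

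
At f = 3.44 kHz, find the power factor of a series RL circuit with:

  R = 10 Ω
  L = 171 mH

Step 1 — Angular frequency: ω = 2π·f = 2π·3440 = 2.161e+04 rad/s.
Step 2 — Component impedances:
  R: Z = R = 10 Ω
  L: Z = jωL = j·2.161e+04·0.171 = 0 + j3696 Ω
Step 3 — Series combination: Z_total = R + L = 10 + j3696 Ω = 3696∠89.8° Ω.
Step 4 — Power factor: PF = cos(φ) = Re(Z)/|Z| = 10/3696 = 0.002706.
Step 5 — Type: Im(Z) = 3696 ⇒ lagging (phase φ = 89.8°).

PF = 0.002706 (lagging, φ = 89.8°)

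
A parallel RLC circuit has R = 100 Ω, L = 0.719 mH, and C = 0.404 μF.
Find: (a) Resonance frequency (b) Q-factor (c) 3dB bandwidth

Step 1 — Resonance: ω₀ = 1/√(LC) = 1/√(0.000719·4.04e-07) = 5.867e+04 rad/s.
Step 2 — f₀ = ω₀/(2π) = 9338 Hz.
Step 3 — Parallel Q: Q = R/(ω₀L) = 100/(5.867e+04·0.000719) = 2.37.
Step 4 — Bandwidth: Δω = ω₀/Q = 2.475e+04 rad/s; BW = Δω/(2π) = 3939 Hz.

(a) f₀ = 9338 Hz  (b) Q = 2.37  (c) BW = 3939 Hz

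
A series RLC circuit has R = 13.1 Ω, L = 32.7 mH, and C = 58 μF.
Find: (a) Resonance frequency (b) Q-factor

Step 1 — Resonance condition Im(Z)=0 gives ω₀ = 1/√(LC).
Step 2 — ω₀ = 1/√(0.0327·5.8e-05) = 726.1 rad/s.
Step 3 — f₀ = ω₀/(2π) = 115.6 Hz.
Step 4 — Series Q: Q = ω₀L/R = 726.1·0.0327/13.1 = 1.813.

(a) f₀ = 115.6 Hz  (b) Q = 1.813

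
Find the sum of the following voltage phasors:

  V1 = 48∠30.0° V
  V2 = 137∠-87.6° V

Step 1 — Convert each phasor to rectangular form:
  V1 = 48·(cos(30.0°) + j·sin(30.0°)) = 41.57 + j24 V
  V2 = 137·(cos(-87.6°) + j·sin(-87.6°)) = 5.737 - j136.9 V
Step 2 — Sum components: V_total = 47.31 - j112.9 V.
Step 3 — Convert to polar: |V_total| = 122.4 V, ∠V_total = -67.3°.

V_total = 122.4∠-67.3° V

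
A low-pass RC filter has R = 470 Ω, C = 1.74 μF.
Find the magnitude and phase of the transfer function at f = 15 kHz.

Step 1 — Angular frequency: ω = 2π·1.5e+04 = 9.425e+04 rad/s.
Step 2 — Transfer function: H(jω) = 1/(1 + jωRC).
Step 3 — Denominator: 1 + jωRC = 1 + j·9.425e+04·470·1.74e-06 = 1 + j77.08.
Step 4 — H = 0.0001683 - j0.01297.
Step 5 — Magnitude: |H| = 0.01297 (-37.7 dB); phase: φ = -89.3°.

|H| = 0.01297 (-37.7 dB), φ = -89.3°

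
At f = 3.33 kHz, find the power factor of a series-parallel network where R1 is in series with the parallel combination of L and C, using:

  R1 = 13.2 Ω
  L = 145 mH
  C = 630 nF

Step 1 — Angular frequency: ω = 2π·f = 2π·3330 = 2.092e+04 rad/s.
Step 2 — Component impedances:
  R1: Z = R = 13.2 Ω
  L: Z = jωL = j·2.092e+04·0.145 = 0 + j3034 Ω
  C: Z = 1/(jωC) = -j/(ω·C) = 0 - j75.86 Ω
Step 3 — Parallel branch: L || C = 1/(1/L + 1/C) = 0 - j77.81 Ω.
Step 4 — Series with R1: Z_total = R1 + (L || C) = 13.2 - j77.81 Ω = 78.92∠-80.4° Ω.
Step 5 — Power factor: PF = cos(φ) = Re(Z)/|Z| = 13.2/78.92 = 0.1673.
Step 6 — Type: Im(Z) = -77.81 ⇒ leading (phase φ = -80.4°).

PF = 0.1673 (leading, φ = -80.4°)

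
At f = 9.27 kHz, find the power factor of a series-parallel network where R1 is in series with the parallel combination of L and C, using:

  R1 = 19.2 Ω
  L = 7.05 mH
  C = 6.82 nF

Step 1 — Angular frequency: ω = 2π·f = 2π·9270 = 5.825e+04 rad/s.
Step 2 — Component impedances:
  R1: Z = R = 19.2 Ω
  L: Z = jωL = j·5.825e+04·0.00705 = 0 + j410.6 Ω
  C: Z = 1/(jωC) = -j/(ω·C) = 0 - j2517 Ω
Step 3 — Parallel branch: L || C = 1/(1/L + 1/C) = 0 + j490.7 Ω.
Step 4 — Series with R1: Z_total = R1 + (L || C) = 19.2 + j490.7 Ω = 491∠87.8° Ω.
Step 5 — Power factor: PF = cos(φ) = Re(Z)/|Z| = 19.2/491 = 0.0391.
Step 6 — Type: Im(Z) = 490.7 ⇒ lagging (phase φ = 87.8°).

PF = 0.0391 (lagging, φ = 87.8°)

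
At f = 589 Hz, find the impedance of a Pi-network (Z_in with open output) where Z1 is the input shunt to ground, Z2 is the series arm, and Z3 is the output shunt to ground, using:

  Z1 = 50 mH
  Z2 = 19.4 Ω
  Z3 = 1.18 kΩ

Step 1 — Angular frequency: ω = 2π·f = 2π·589 = 3701 rad/s.
Step 2 — Component impedances:
  Z1: Z = jωL = j·3701·0.05 = 0 + j185 Ω
  Z2: Z = R = 19.4 Ω
  Z3: Z = R = 1180 Ω
Step 3 — With open output, the series arm Z2 and the output shunt Z3 appear in series to ground: Z2 + Z3 = 1199 Ω.
Step 4 — Parallel with input shunt Z1: Z_in = Z1 || (Z2 + Z3) = 27.88 + j180.7 Ω = 182.9∠81.2° Ω.

Z = 27.88 + j180.7 Ω = 182.9∠81.2° Ω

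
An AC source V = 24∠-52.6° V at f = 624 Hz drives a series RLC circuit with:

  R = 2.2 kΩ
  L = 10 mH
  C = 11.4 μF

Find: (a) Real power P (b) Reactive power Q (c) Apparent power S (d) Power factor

Step 1 — Angular frequency: ω = 2π·f = 2π·624 = 3921 rad/s.
Step 2 — Component impedances:
  R: Z = R = 2200 Ω
  L: Z = jωL = j·3921·0.01 = 0 + j39.21 Ω
  C: Z = 1/(jωC) = -j/(ω·C) = 0 - j22.37 Ω
Step 3 — Series combination: Z_total = R + L + C = 2200 + j16.83 Ω = 2200∠0.4° Ω.
Step 4 — Source phasor: V = 24∠-52.6° V = 14.58 - j19.07 V.
Step 5 — Current: I = V / Z = 0.006559 - j0.008717 A = 0.01091∠-53.0° A.
Step 6 — Complex power: S = V·I* = 0.2618 + j0.002003 VA.
Step 7 — Real power: P = Re(S) = 0.2618 W.
Step 8 — Reactive power: Q = Im(S) = 0.002003 VAR.
Step 9 — Apparent power: |S| = 0.2618 VA.
Step 10 — Power factor: PF = P/|S| = 1 (lagging).

(a) P = 0.2618 W  (b) Q = 0.002003 VAR  (c) S = 0.2618 VA  (d) PF = 1 (lagging)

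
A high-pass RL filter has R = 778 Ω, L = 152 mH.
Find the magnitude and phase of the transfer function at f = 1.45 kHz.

Step 1 — Angular frequency: ω = 2π·1450 = 9111 rad/s.
Step 2 — Transfer function: H(jω) = jωL/(R + jωL).
Step 3 — Numerator jωL = j·1385; denominator R + jωL = 778 + j1385.
Step 4 — H = 0.7601 + j0.427.
Step 5 — Magnitude: |H| = 0.8718 (-1.2 dB); phase: φ = 29.3°.

|H| = 0.8718 (-1.2 dB), φ = 29.3°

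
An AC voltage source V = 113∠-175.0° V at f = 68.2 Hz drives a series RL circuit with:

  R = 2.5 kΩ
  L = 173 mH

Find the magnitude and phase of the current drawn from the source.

Step 1 — Angular frequency: ω = 2π·f = 2π·68.2 = 428.5 rad/s.
Step 2 — Component impedances:
  R: Z = R = 2500 Ω
  L: Z = jωL = j·428.5·0.173 = 0 + j74.13 Ω
Step 3 — Series combination: Z_total = R + L = 2500 + j74.13 Ω = 2501∠1.7° Ω.
Step 4 — Source phasor: V = 113∠-175.0° V = -112.6 - j9.849 V.
Step 5 — Ohm's law: I = V / Z_total = (-112.6 - j9.849) / (2500 + j74.13) = -0.04511 - j0.002602 A.
Step 6 — Convert to polar: |I| = 0.04518 A, ∠I = -176.7°.

I = 0.04518∠-176.7° A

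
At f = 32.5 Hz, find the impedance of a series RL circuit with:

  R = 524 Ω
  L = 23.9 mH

Step 1 — Angular frequency: ω = 2π·f = 2π·32.5 = 204.2 rad/s.
Step 2 — Component impedances:
  R: Z = R = 524 Ω
  L: Z = jωL = j·204.2·0.0239 = 0 + j4.88 Ω
Step 3 — Series combination: Z_total = R + L = 524 + j4.88 Ω = 524∠0.5° Ω.

Z = 524 + j4.88 Ω = 524∠0.5° Ω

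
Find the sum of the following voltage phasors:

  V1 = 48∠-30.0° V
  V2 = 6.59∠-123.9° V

Step 1 — Convert each phasor to rectangular form:
  V1 = 48·(cos(-30.0°) + j·sin(-30.0°)) = 41.57 - j24 V
  V2 = 6.59·(cos(-123.9°) + j·sin(-123.9°)) = -3.676 - j5.47 V
Step 2 — Sum components: V_total = 37.89 - j29.47 V.
Step 3 — Convert to polar: |V_total| = 48 V, ∠V_total = -37.9°.

V_total = 48∠-37.9° V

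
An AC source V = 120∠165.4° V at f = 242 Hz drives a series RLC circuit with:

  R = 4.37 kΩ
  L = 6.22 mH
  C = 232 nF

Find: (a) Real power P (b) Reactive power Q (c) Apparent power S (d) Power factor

Step 1 — Angular frequency: ω = 2π·f = 2π·242 = 1521 rad/s.
Step 2 — Component impedances:
  R: Z = R = 4370 Ω
  L: Z = jωL = j·1521·0.00622 = 0 + j9.458 Ω
  C: Z = 1/(jωC) = -j/(ω·C) = 0 - j2835 Ω
Step 3 — Series combination: Z_total = R + L + C = 4370 - j2825 Ω = 5204∠-32.9° Ω.
Step 4 — Source phasor: V = 120∠165.4° V = -116.1 + j30.25 V.
Step 5 — Current: I = V / Z = -0.0219 - j0.007234 A = 0.02306∠-161.7° A.
Step 6 — Complex power: S = V·I* = 2.324 - j1.502 VA.
Step 7 — Real power: P = Re(S) = 2.324 W.
Step 8 — Reactive power: Q = Im(S) = -1.502 VAR.
Step 9 — Apparent power: |S| = 2.767 VA.
Step 10 — Power factor: PF = P/|S| = 0.8398 (leading).

(a) P = 2.324 W  (b) Q = -1.502 VAR  (c) S = 2.767 VA  (d) PF = 0.8398 (leading)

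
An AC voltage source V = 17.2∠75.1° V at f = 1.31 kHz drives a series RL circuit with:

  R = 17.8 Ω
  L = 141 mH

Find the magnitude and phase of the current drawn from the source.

Step 1 — Angular frequency: ω = 2π·f = 2π·1310 = 8231 rad/s.
Step 2 — Component impedances:
  R: Z = R = 17.8 Ω
  L: Z = jωL = j·8231·0.141 = 0 + j1161 Ω
Step 3 — Series combination: Z_total = R + L = 17.8 + j1161 Ω = 1161∠89.1° Ω.
Step 4 — Source phasor: V = 17.2∠75.1° V = 4.423 + j16.62 V.
Step 5 — Ohm's law: I = V / Z_total = (4.423 + j16.62) / (17.8 + j1161) = 0.01438 - j0.00359 A.
Step 6 — Convert to polar: |I| = 0.01482 A, ∠I = -14.0°.

I = 0.01482∠-14.0° A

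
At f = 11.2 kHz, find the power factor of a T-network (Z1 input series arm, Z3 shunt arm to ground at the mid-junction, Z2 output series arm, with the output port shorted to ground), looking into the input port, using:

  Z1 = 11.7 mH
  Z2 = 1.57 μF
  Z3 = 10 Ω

Step 1 — Angular frequency: ω = 2π·f = 2π·1.12e+04 = 7.037e+04 rad/s.
Step 2 — Component impedances:
  Z1: Z = jωL = j·7.037e+04·0.0117 = 0 + j823.3 Ω
  Z2: Z = 1/(jωC) = -j/(ω·C) = 0 - j9.051 Ω
  Z3: Z = R = 10 Ω
Step 3 — With the output port shorted to ground, the output series arm Z2 runs from the junction to ground; the shunt arm Z3 also runs from the junction to ground. They appear in parallel: Z3 || Z2 = 4.503 - j4.975 Ω.
Step 4 — Series with input arm Z1: Z_in = Z1 + (Z3 || Z2) = 4.503 + j818.4 Ω = 818.4∠89.7° Ω.
Step 5 — Power factor: PF = cos(φ) = Re(Z)/|Z| = 4.503/818.4 = 0.005502.
Step 6 — Type: Im(Z) = 818.4 ⇒ lagging (phase φ = 89.7°).

PF = 0.005502 (lagging, φ = 89.7°)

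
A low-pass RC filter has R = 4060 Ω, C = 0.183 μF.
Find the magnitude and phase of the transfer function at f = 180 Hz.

Step 1 — Angular frequency: ω = 2π·180 = 1131 rad/s.
Step 2 — Transfer function: H(jω) = 1/(1 + jωRC).
Step 3 — Denominator: 1 + jωRC = 1 + j·1131·4060·1.83e-07 = 1 + j0.8403.
Step 4 — H = 0.5861 - j0.4925.
Step 5 — Magnitude: |H| = 0.7656 (-2.3 dB); phase: φ = -40.0°.

|H| = 0.7656 (-2.3 dB), φ = -40.0°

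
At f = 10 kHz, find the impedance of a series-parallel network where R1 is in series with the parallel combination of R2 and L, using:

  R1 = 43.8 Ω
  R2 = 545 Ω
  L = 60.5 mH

Step 1 — Angular frequency: ω = 2π·f = 2π·1e+04 = 6.283e+04 rad/s.
Step 2 — Component impedances:
  R1: Z = R = 43.8 Ω
  R2: Z = R = 545 Ω
  L: Z = jωL = j·6.283e+04·0.0605 = 0 + j3801 Ω
Step 3 — Parallel branch: R2 || L = 1/(1/R2 + 1/L) = 534 + j76.56 Ω.
Step 4 — Series with R1: Z_total = R1 + (R2 || L) = 577.8 + j76.56 Ω = 582.9∠7.5° Ω.

Z = 577.8 + j76.56 Ω = 582.9∠7.5° Ω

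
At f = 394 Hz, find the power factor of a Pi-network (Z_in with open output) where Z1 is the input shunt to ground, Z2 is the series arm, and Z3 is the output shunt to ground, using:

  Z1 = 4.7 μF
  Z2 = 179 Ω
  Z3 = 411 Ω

Step 1 — Angular frequency: ω = 2π·f = 2π·394 = 2476 rad/s.
Step 2 — Component impedances:
  Z1: Z = 1/(jωC) = -j/(ω·C) = 0 - j85.95 Ω
  Z2: Z = R = 179 Ω
  Z3: Z = R = 411 Ω
Step 3 — With open output, the series arm Z2 and the output shunt Z3 appear in series to ground: Z2 + Z3 = 590 Ω.
Step 4 — Parallel with input shunt Z1: Z_in = Z1 || (Z2 + Z3) = 12.26 - j84.16 Ω = 85.05∠-81.7° Ω.
Step 5 — Power factor: PF = cos(φ) = Re(Z)/|Z| = 12.2597/85.0484 = 0.1441.
Step 6 — Type: Im(Z) = -84.16 ⇒ leading (phase φ = -81.7°).

PF = 0.1441 (leading, φ = -81.7°)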